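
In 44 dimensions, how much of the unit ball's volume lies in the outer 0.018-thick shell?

V(inner)/V(outer) = ((1-0.018)/1)^44 ≈ 0.4497, so the shell fraction is 0.550318.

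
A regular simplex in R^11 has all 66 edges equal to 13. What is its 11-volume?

V_11 = √(12) · 13^11 / (11! · 2^(11/2)) ≈ 3436.74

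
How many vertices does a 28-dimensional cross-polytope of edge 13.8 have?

The vertices are ±e_1, ..., ±e_28, so there are 2·28 = 56.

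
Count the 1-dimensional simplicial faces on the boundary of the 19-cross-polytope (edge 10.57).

Number of 1-faces = 2^(1+1) · C(19,1+1) = 4 · 171 = 684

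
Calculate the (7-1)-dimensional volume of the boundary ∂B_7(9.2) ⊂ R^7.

|∂B_7(9.2)| ≈ 2.00542e+07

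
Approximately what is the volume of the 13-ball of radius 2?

V = 1048576·π^6/135135 ≈ 7459.87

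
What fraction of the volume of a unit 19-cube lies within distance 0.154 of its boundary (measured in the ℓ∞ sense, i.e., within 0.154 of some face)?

Shell fraction = 1 - (1-0.308)^19 ≈ 0.999084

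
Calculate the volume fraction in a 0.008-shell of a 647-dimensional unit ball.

V(inner)/V(outer) = ((1-0.008)/1)^647 ≈ 0.005534, so the shell fraction is 0.994466.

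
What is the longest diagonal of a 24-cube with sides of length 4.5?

||(4.5,4.5,...,4.5)|| = √(24)·4.5 ≈ 22.0454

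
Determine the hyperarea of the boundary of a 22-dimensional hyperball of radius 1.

S_22(1) = 2·π^(22/2)·(1)^21 / Γ(22/2) = π^11/1814400 ≈ 0.162149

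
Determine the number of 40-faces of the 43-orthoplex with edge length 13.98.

Each 40-face is the convex hull of 41 vertices, one chosen as ±e_i from each of 41 distinct axes: 2^41·C(43,41) = 1985717999763456.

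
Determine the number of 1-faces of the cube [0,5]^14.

f_1(14-cube) = (14 choose 1) · 2^13 = 114688.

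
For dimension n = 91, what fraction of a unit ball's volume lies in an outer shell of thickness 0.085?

1 - (1-0.085)^91 ≈ 0.999691 ≈ 99.9691%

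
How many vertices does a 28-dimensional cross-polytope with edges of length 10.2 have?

Number of vertices = 2n = 56.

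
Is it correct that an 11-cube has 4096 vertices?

False. The 11-cube has 2^11 = 2048 vertices.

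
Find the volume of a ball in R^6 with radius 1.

V_6(1) = π^(6/2) · (1)^6 / Γ(6/2 + 1) = π^3/6 ≈ 5.16771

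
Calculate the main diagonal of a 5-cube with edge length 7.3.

The space diagonal of an n-cube of side s is s√n. Here 7.3·√5 ≈ 16.3233.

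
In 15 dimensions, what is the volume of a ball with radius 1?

V = 256·π^7/2027025 ≈ 0.381443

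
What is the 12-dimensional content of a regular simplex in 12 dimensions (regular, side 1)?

Volume = 1^12 · √(13/2^12) / 12! ≈ 1.17613e-10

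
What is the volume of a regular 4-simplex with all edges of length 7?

Volume = 7^4 · √(5/2^4) / 4! ≈ 55.925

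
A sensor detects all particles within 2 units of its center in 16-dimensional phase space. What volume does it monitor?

V = 512·π^8/315 ≈ 15422.6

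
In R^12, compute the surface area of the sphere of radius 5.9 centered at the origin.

S = n·V_n(r)/r = 12·V_12(5.9)/5.9 (volume-to-surface relation), giving 4.83192e+09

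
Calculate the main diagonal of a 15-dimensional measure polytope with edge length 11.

The space diagonal of an n-cube of side s is s√n. Here 11·√15 ≈ 42.6028.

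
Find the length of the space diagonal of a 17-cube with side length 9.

d = √(9² + 9² + ... + 9²) [17 terms] = √(17·9²) = 9√17 ≈ 37.108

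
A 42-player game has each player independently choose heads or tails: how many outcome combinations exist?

An n-cube has 2^n vertices; for n = 42 that is 2^42 = 4398046511104.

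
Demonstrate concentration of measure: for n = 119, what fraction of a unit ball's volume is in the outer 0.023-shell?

1 - (1-0.023)^119 ≈ 0.937273 ≈ 93.73%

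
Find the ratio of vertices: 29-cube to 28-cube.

The 29-cube has 2^29 = 536870912 vertices. The 28-cube has 2^28 = 268435456 vertices. Ratio: 536870912/268435456 = 2.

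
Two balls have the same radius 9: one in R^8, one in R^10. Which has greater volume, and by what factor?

V_8(9) ≈ 1.74714e+08, V_10(9) ≈ 8.89187e+09. The 10-ball is larger by a factor of 50.89.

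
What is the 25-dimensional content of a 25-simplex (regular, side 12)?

For a regular n-simplex with edge a, V = (a^n / n!)·√((n+1)/2^n). With a=12, n=25: V ≈ 0.0541374.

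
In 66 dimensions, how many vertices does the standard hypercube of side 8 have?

Number of vertices = 2^66 = 73786976294838206464.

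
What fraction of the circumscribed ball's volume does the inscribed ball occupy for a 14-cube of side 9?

V_in / V_out = (r_in/r_out)^14 = (1/√14)^14 = 14^(-14/2) ≈ 9.48645e-09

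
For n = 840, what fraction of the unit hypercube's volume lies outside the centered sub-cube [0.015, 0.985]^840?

The inner cube has side 1-2·0.015 = 0.97 and volume (0.97)^840 ≈ 7.731e-12, so the shell holds 1 - 7.731e-12 of the volume.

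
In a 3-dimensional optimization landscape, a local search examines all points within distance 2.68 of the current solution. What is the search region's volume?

V_3(2.68) = π^(3/2) · (2.68)^3 / Γ(3/2 + 1) ≈ 80.6293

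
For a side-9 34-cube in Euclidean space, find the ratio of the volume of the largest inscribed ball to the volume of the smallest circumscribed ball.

V_in/V_out = n^(-n/2) = 34^(-34/2) ≈ 9.22271e-27.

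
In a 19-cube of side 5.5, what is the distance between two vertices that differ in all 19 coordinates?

d = √(5.5² + 5.5² + ... + 5.5²) [19 terms] = √(19·5.5²) = 5.5√19 ≈ 23.9739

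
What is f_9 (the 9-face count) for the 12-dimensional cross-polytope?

An n-cross-polytope has 2^(k+1)·C(n,k+1) k-faces. Here 2^10·C(12,10) = 1024·66 = 67584.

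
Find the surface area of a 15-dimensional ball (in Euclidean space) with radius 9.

S = n·V_n(r)/r = 15·V_15(9)/9 (volume-to-surface relation), giving 216905884017408·π^7/5005 ≈ 1.30893e+14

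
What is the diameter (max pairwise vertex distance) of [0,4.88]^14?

The space diagonal of an n-cube of side s is s√n. Here 4.88·√14 ≈ 18.2593.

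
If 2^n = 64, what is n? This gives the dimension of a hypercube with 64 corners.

Since 2^n = 64, we have n = 6.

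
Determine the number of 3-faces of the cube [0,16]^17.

Number of 3-faces = C(17,3) · 2^(17-3) = 680 · 16384 = 11141120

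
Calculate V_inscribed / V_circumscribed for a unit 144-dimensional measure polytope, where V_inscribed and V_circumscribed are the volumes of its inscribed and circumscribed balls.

V_in / V_out = (r_in/r_out)^144 = (1/√144)^144 = 144^(-144/2) ≈ 3.96187e-156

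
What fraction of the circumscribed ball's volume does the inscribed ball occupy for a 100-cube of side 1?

Volume scales as r^n, and r_in/r_out = 1/√100, giving (1/√100)^100 ≈ 1e-100.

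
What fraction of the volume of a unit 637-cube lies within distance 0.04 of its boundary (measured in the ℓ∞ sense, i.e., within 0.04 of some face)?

Shell fraction = 1 - (1-0.08)^637 ≈ 1 - 8.567e-24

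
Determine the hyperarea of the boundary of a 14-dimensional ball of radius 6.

S_14(6) = 2·π^(14/2)·(6)^13 / Γ(14/2) = 181398528·π^7/5 ≈ 1.09575e+11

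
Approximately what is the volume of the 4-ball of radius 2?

Volume = π^{4/2}·(2)^4/Γ(3) = 8·π^2 ≈ 78.9568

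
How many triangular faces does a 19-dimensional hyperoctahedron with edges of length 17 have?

f_2(19-orthoplex) = 2^3 · (19 choose 3) = 7752.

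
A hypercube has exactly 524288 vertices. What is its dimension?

n = log_2(524288) = 19.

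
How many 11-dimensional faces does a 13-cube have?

Choose 11 of 13 axes to span the face (C(13,11) = 78 ways), then fix each of the remaining 2 coordinates at one of its two extreme values (2^2 = 4 ways): 78·4 = 312.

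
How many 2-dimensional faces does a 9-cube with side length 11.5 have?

Choose 2 of 9 axes to span the face (C(9,2) = 36 ways), then fix each of the remaining 7 coordinates at one of its two extreme values (2^7 = 128 ways): 36·128 = 4608.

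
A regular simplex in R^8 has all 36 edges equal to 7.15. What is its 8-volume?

For a regular n-simplex with edge a, V = (a^n / n!)·√((n+1)/2^n). With a=7.15, n=8: V ≈ 31.7636.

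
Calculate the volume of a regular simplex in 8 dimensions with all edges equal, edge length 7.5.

Volume = 7.5^8 · √(9/2^8) / 8! ≈ 46.5555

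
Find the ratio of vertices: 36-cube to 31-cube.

The 36-cube has 2^36 = 68719476736 vertices. The 31-cube has 2^31 = 2147483648 vertices. Ratio: 68719476736/2147483648 = 32.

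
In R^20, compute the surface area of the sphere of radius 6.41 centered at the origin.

The surface area of an n-ball is 2π^(n/2) r^(n-1) / Γ(n/2). For n=20, r=6.41: 1.10425e+15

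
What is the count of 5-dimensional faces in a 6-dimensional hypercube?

Choose 5 of 6 axes to span the face (C(6,5) = 6 ways), then fix each of the remaining 1 coordinate at one of its two extreme values (2^1 = 2 ways): 6·2 = 12.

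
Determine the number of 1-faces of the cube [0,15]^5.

Number of 1-faces = C(5,1) · 2^(5-1) = 5 · 16 = 80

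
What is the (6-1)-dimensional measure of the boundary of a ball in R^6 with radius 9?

The surface area of an n-ball is 2π^(n/2) r^(n-1) / Γ(n/2). For n=6, r=9: 59049·π^3 ≈ 1.83089e+06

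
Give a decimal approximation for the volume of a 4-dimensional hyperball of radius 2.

V = 8·π^2 ≈ 78.9568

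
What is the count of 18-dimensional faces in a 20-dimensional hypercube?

Choose 18 of 20 axes to span the face (C(20,18) = 190 ways), then fix each of the remaining 2 coordinates at one of its two extreme values (2^2 = 4 ways): 190·4 = 760.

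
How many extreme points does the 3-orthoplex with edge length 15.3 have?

The vertices are ±e_1, ..., ±e_3, so there are 2·3 = 6.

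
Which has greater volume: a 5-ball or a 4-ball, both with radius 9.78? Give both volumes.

V_5(9.78) ≈ 470969. V_4(9.78) ≈ 45146.6. The 5-ball is larger.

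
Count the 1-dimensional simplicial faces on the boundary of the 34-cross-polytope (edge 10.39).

Each 1-face is the convex hull of 2 vertices, one chosen as ±e_i from each of 2 distinct axes: 2^2·C(34,2) = 2244.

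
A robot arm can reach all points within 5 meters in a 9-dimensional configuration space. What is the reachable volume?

V = 12500000·π^4/189 ≈ 6.4424e+06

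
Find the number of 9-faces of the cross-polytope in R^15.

f_9(15-orthoplex) = 2^10 · (15 choose 10) = 3075072.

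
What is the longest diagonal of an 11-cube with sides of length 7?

||(7,7,...,7)|| = √(11)·7 ≈ 23.2164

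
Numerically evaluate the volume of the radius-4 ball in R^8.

V = 8192·π^4/3 ≈ 265992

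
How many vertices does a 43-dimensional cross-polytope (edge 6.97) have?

The 43-dimensional cross-polytope has 2n = 2·43 = 86 vertices.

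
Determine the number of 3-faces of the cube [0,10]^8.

Number of 3-faces = C(8,3) · 2^(8-3) = 56 · 32 = 1792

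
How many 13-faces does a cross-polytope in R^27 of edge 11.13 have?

Each 13-face is the convex hull of 14 vertices, one chosen as ±e_i from each of 14 distinct axes: 2^14·C(27,14) = 328635187200.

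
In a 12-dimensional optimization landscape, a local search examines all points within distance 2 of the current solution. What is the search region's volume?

V = 256·π^6/45 ≈ 5469.24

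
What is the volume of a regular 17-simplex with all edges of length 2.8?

Volume = 2.8^17 · √(18/2^17) / 17! ≈ 1.31674e-09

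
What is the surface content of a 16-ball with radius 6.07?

|∂B_16(6.07)| ≈ 2.10683e+12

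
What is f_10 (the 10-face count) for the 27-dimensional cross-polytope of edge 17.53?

Each 10-face is the convex hull of 11 vertices, one chosen as ±e_i from each of 11 distinct axes: 2^11·C(27,11) = 26701608960.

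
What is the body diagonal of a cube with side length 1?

||(1,1,...,1)|| = √(3)·1 ≈ 1.73205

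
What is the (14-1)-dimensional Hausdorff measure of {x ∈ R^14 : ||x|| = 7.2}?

|∂B_14(7.2)| ≈ 1.17238e+12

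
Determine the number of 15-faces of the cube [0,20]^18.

Choose 15 of 18 axes to span the face (C(18,15) = 816 ways), then fix each of the remaining 3 coordinates at one of its two extreme values (2^3 = 8 ways): 816·8 = 6528.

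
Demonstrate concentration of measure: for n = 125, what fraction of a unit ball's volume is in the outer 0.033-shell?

1 - (1-0.033)^125 ≈ 0.984923 ≈ 98.49%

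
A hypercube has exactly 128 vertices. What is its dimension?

The n-cube has 2^n vertices, and 128 = 2^7, so n = 7.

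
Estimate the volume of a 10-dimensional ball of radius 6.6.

The n-ball volume is π^(n/2)·r^n/Γ(n/2+1). With n=10, r=6.6: V ≈ 3.99952e+08.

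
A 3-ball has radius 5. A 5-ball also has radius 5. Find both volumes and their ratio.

V_3(5) ≈ 523.599. V_5(5) ≈ 16449.3. Ratio V_3/V_5 ≈ 0.03183.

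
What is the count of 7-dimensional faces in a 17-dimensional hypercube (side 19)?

Number of 7-faces = C(17,7) · 2^(17-7) = 19448 · 1024 = 19914752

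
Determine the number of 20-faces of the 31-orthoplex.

An n-cross-polytope has 2^(k+1)·C(n,k+1) k-faces. Here 2^21·C(31,21) = 2097152·44352165 = 93013231534080.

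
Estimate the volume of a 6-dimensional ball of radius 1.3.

V_6(1.3) = π^(6/2) · (1.3)^6 / Γ(6/2 + 1) ≈ 24.9436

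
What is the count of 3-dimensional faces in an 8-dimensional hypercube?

An n-cube has C(n,k)·2^(n-k) k-faces. Here C(8,3)·2^5 = 56·32 = 1792.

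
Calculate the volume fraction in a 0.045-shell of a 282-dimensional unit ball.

Shell fraction = 1 - (1-0.045)^282 ≈ 0.9999977041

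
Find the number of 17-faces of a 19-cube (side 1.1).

An n-cube has C(n,k)·2^(n-k) k-faces. Here C(19,17)·2^2 = 171·4 = 684.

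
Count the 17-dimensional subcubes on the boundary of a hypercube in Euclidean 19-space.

Choose 17 of 19 axes to span the face (C(19,17) = 171 ways), then fix each of the remaining 2 coordinates at one of its two extreme values (2^2 = 4 ways): 171·4 = 684.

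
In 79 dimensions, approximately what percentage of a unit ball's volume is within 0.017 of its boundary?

1 - (1-0.017)^79 ≈ 0.741936 ≈ 74.19%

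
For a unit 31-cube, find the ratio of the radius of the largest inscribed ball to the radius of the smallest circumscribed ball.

For an n-cube of any side s, the inradius is s/2 and the circumradius is s√n/2, so the ratio is 1/√31 ≈ 0.179605.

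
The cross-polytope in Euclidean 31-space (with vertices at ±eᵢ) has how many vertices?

The 31-dimensional cross-polytope has 2n = 2·31 = 62 vertices.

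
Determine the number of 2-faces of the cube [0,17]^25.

An n-cube has C(n,k)·2^(n-k) k-faces. Here C(25,2)·2^23 = 300·8388608 = 2516582400.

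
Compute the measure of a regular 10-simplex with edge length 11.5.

V_10 = √(11) · 11.5^10 / (10! · 2^(10/2)) ≈ 1155.48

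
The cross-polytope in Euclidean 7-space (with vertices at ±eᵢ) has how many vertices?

An n-cross-polytope has 2n vertices; here n = 7, giving 14.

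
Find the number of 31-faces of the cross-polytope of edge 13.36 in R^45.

Each 31-face is the convex hull of 32 vertices, one chosen as ±e_i from each of 32 distinct axes: 2^32·C(45,32) = 313559280253214392320.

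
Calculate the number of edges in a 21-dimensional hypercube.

Each of the 2^21 = 2097152 vertices has degree 21; total edges = 21·2^21/2 = 22020096.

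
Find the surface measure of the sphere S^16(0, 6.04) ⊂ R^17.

|∂B_17(6.04)| ≈ 7.51971e+12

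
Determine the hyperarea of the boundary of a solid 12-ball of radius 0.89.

S_12(0.89) = 2·π^(12/2)·(0.89)^11 / Γ(12/2) ≈ 4.4467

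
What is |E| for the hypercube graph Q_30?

Number of 1-faces = C(30,1)·2^(30-1) = 30·536870912 = 16106127360.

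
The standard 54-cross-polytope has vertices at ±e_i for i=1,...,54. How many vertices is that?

Number of vertices = 2n = 108.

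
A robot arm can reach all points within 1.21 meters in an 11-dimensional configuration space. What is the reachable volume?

Volume = π^{11/2}·(1.21)^11/Γ(13/2) ≈ 15.3371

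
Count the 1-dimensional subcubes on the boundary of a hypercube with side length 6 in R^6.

An n-cube has C(n,k)·2^(n-k) k-faces. Here C(6,1)·2^5 = 6·32 = 192.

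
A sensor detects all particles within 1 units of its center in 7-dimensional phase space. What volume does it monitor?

V = 16·π^3/105 ≈ 4.72477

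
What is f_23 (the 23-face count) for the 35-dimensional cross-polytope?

Each 23-face is the convex hull of 24 vertices, one chosen as ±e_i from each of 24 distinct axes: 2^24·C(35,24) = 6999889045094400.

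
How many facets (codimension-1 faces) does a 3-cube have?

Choose 2 of 3 axes to span the face (C(3,2) = 3 ways), then fix each of the remaining 1 coordinate at one of its two extreme values (2^1 = 2 ways): 3·2 = 6.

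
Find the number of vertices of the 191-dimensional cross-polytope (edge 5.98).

The 191-dimensional cross-polytope has 2n = 2·191 = 382 vertices.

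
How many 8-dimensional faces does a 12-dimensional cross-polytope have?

Each 8-face is the convex hull of 9 vertices, one chosen as ±e_i from each of 9 distinct axes: 2^9·C(12,9) = 112640.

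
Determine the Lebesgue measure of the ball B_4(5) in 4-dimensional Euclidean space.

V_4(5) = π^(4/2) · (5)^4 / Γ(4/2 + 1) = 625·π^2/2 ≈ 3084.25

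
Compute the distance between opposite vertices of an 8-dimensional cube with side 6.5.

d = √(6.5² + 6.5² + ... + 6.5²) [8 terms] = √(8·6.5²) = 6.5√8 ≈ 18.3848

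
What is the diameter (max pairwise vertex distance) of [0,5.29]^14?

d = √(5.29² + 5.29² + ... + 5.29²) [14 terms] = √(14·5.29²) = 5.29√14 ≈ 19.7934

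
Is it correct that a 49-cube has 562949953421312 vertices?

True. The 49-cube has 2^49 = 562949953421312 vertices.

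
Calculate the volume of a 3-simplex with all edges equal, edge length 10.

Volume = (√2/12) · 10³ = 117.851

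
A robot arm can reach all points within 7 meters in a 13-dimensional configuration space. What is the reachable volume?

V_13(7) = π^(13/2) · (7)^13 / Γ(13/2 + 1) = 1771684761728·π^6/19305 ≈ 8.82299e+10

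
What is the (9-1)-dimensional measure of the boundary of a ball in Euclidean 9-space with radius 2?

S_9(2) = 2·π^(9/2)·(2)^8 / Γ(9/2) = 8192·π^4/105 ≈ 7599.76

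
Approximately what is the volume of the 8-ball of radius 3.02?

V_8(3.02) = π^(8/2) · (3.02)^8 / Γ(8/2 + 1) ≈ 28083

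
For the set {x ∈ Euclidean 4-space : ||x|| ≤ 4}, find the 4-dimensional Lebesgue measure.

V = 128·π^2 ≈ 1263.31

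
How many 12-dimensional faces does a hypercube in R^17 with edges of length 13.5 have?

f_12(17-cube) = (17 choose 12) · 2^5 = 198016.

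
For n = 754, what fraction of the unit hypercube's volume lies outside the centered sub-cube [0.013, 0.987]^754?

Shell fraction = 1 - (1-0.026)^754 ≈ 0.9999999976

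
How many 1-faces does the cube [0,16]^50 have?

Each of the 2^50 = 1125899906842624 vertices has degree 50; total edges = 50·2^50/2 = 28147497671065600.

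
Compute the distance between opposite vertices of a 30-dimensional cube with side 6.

Diagonal = √30 · 6 ≈ 32.8634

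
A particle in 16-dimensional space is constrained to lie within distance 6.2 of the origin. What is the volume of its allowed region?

The n-ball volume is π^(n/2)·r^n/Γ(n/2+1). With n=16, r=6.2: V ≈ 1.12188e+12.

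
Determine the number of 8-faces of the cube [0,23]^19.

Number of 8-faces = C(19,8) · 2^(19-8) = 75582 · 2048 = 154791936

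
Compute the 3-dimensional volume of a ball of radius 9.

Volume = π^{3/2}·(9)^3/Γ(5/2) = 972·π ≈ 3053.63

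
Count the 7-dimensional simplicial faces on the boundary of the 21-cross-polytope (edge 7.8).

An n-cross-polytope has 2^(k+1)·C(n,k+1) k-faces. Here 2^8·C(21,8) = 256·203490 = 52093440.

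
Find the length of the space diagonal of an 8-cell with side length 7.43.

||(7.43,7.43,...,7.43)|| = √(4)·7.43 = 14.86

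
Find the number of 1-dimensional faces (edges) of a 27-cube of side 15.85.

An n-cube has n·2^(n-1) edges. With n = 27: 27·67108864 = 1811939328.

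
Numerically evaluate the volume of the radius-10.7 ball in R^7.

The n-ball volume is π^(n/2)·r^n/Γ(n/2+1). With n=7, r=10.7: V ≈ 7.58694e+07.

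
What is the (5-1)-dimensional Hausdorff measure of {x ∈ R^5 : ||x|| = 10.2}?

The surface area of an n-ball is 2π^(n/2) r^(n-1) / Γ(n/2). For n=5, r=10.2: 284885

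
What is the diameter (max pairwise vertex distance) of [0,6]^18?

d = √(6² + 6² + ... + 6²) [18 terms] = √(18·6²) = 6√18 ≈ 25.4558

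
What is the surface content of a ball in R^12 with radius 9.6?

|∂B_12(9.6)| ≈ 1.02266e+12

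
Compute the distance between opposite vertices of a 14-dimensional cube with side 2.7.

The space diagonal of an n-cube of side s is s√n. Here 2.7·√14 ≈ 10.1025.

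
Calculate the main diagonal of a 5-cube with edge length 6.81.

The space diagonal of an n-cube of side s is s√n. Here 6.81·√5 ≈ 15.2276.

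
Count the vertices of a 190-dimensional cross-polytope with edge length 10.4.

The 190-dimensional cross-polytope has 2n = 2·190 = 380 vertices.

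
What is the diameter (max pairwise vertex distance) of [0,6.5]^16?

d = √(6.5² + 6.5² + ... + 6.5²) [16 terms] = √(16·6.5²) = 6.5√16 = 26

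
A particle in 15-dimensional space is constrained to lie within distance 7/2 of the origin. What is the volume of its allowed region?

V_15(7/2) = π^(15/2) · (7/2)^15 / Γ(15/2 + 1) = 678223072849·π^7/37065600 ≈ 5.52651e+07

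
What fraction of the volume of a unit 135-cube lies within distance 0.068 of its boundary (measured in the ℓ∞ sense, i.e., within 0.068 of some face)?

1 - (1 - 2·0.068)^135 = 1 - 0.864^135 ≈ 0.9999999973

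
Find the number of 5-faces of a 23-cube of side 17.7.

f_5(23-cube) = (23 choose 5) · 2^18 = 8820883456.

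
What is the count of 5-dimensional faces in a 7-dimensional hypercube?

f_5(7-cube) = (7 choose 5) · 2^2 = 84.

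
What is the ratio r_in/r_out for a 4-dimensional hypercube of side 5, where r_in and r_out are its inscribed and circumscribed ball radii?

Ratio = (s/2)/(s√4/2) = 4^(-1/2) ≈ 0.5.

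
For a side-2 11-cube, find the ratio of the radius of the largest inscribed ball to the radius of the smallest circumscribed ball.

For an n-cube of any side s, the inradius is s/2 and the circumradius is s√n/2, so the ratio is 1/√11 ≈ 0.301511.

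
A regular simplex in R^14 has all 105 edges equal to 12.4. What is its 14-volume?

V_14 = √(15) · 12.4^14 / (14! · 2^(14/2)) ≈ 705.23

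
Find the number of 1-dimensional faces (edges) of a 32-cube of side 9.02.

The 32-cube has n·2^(n-1) = 32·2^31 = 32·2147483648 = 68719476736 edges.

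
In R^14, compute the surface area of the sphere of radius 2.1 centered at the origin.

S = n·V_n(r)/r = 14·V_14(2.1)/2.1 (volume-to-surface relation), giving 129598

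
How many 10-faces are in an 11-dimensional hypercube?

Number of 10-faces = C(11,10) · 2^(11-10) = 11 · 2 = 22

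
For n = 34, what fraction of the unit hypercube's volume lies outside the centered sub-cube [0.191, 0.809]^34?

1 - (1 - 2·0.191)^34 = 1 - 0.618^34 ≈ 0.9999999217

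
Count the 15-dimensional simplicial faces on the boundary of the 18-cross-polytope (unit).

An n-cross-polytope has 2^(k+1)·C(n,k+1) k-faces. Here 2^16·C(18,16) = 65536·153 = 10027008.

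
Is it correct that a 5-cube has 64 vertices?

False. The 5-cube has 2^5 = 32 vertices.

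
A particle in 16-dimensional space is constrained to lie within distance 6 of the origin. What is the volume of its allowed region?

Volume = π^{16/2}·(6)^16/Γ(9) = 2448880128·π^8/35 ≈ 6.63894e+11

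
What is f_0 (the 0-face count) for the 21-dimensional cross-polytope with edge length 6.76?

Each 0-face is the convex hull of 1 vertex, one chosen as ±e_i from each of 1 distinct axis: 2^1·C(21,1) = 42.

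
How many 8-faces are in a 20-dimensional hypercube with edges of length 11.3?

An n-cube has C(n,k)·2^(n-k) k-faces. Here C(20,8)·2^12 = 125970·4096 = 515973120.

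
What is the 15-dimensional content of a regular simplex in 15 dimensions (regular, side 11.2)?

V = (11.2^15 / 15!) · √((15+1) / 2^15) ≈ 92.4923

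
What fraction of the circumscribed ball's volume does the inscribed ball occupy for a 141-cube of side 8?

The radii are 8/2 and 8√141/2, so the volume ratio is (1/√141)^141 = 141^{-141/2} ≈ 3.02032e-152.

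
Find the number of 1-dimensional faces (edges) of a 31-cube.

Each of the 2^31 = 2147483648 vertices has degree 31; total edges = 31·2^31/2 = 33285996544.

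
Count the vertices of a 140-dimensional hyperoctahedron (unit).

The vertices are ±e_1, ..., ±e_140, so there are 2·140 = 280.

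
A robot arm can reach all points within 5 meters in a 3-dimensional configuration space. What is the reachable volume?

V = 500·π/3 ≈ 523.599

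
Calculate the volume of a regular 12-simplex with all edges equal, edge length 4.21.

V_12 = √(13) · 4.21^12 / (12! · 2^(12/2)) ≈ 0.00364619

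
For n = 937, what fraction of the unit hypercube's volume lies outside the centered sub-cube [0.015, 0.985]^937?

1 - (1 - 2·0.015)^937 = 1 - 0.97^937 ≈ 1 - 4.028e-13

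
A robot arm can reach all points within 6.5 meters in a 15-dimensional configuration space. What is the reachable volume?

Volume = π^{15/2}·(6.5)^15/Γ(17/2) = 3937376385699289·π^7/19958400 ≈ 5.95841e+11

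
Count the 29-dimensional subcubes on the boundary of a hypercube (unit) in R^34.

Choose 29 of 34 axes to span the face (C(34,29) = 278256 ways), then fix each of the remaining 5 coordinates at one of its two extreme values (2^5 = 32 ways): 278256·32 = 8904192.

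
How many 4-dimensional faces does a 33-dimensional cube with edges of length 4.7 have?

Number of 4-faces = C(33,4) · 2^(33-4) = 40920 · 536870912 = 21968757719040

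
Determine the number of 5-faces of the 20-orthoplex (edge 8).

An n-cross-polytope has 2^(k+1)·C(n,k+1) k-faces. Here 2^6·C(20,6) = 64·38760 = 2480640.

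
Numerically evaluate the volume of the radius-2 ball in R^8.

V_8(2) = π^(8/2) · (2)^8 / Γ(8/2 + 1) = 32·π^4/3 ≈ 1039.03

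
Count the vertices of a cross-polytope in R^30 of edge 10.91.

An n-cross-polytope has 2n vertices; here n = 30, giving 60.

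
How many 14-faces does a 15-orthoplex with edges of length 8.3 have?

Number of 14-faces = 2^(14+1) · C(15,14+1) = 32768 · 1 = 32768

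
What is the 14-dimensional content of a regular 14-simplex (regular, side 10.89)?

V_14 = √(15) · 10.89^14 / (14! · 2^(14/2)) ≈ 114.503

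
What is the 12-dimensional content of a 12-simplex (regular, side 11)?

Volume = 11^12 · √(13/2^12) / 12! ≈ 369.119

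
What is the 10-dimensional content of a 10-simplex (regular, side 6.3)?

For a regular n-simplex with edge a, V = (a^n / n!)·√((n+1)/2^n). With a=6.3, n=10: V ≈ 2.81312.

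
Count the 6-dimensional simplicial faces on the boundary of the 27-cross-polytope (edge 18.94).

An n-cross-polytope has 2^(k+1)·C(n,k+1) k-faces. Here 2^7·C(27,7) = 128·888030 = 113667840.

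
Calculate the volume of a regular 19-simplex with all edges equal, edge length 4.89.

For a regular n-simplex with edge a, V = (a^n / n!)·√((n+1)/2^n). With a=4.89, n=19: V ≈ 6.34605e-07.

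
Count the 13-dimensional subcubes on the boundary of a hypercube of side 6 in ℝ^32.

f_13(32-cube) = (32 choose 13) · 2^19 = 182123809996800.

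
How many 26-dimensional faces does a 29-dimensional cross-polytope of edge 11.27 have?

Each 26-face is the convex hull of 27 vertices, one chosen as ±e_i from each of 27 distinct axes: 2^27·C(29,27) = 54492397568.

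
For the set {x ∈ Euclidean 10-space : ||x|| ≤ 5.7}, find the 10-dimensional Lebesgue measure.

V_10(5.7) = π^(10/2) · (5.7)^10 / Γ(10/2 + 1) ≈ 9.23244e+07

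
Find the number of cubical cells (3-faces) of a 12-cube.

f_3(12-cube) = (12 choose 3) · 2^9 = 112640.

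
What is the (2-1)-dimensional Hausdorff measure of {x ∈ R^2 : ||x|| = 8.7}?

S = n·V_n(r)/r = 2·V_2(8.7)/8.7 (volume-to-surface relation), giving 2πr = 2π·8.7 ≈ 54.6637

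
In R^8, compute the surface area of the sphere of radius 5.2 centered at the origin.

|∂B_8(5.2)| ≈ 3.33812e+06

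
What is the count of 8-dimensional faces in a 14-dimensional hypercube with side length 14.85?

f_8(14-cube) = (14 choose 8) · 2^6 = 192192.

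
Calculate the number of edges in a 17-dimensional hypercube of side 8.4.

Number of 1-faces = C(17,1)·2^(17-1) = 17·65536 = 1114112.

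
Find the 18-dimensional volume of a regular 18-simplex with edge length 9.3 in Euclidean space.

V_18 = √(19) · 9.3^18 / (18! · 2^(18/2)) ≈ 0.36013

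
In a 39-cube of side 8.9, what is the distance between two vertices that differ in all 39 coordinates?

Diagonal = √39 · 8.9 ≈ 55.5805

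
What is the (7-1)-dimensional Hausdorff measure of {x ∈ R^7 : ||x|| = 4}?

The surface area of an n-ball is 2π^(n/2) r^(n-1) / Γ(n/2). For n=7, r=4: 65536·π^3/15 ≈ 135468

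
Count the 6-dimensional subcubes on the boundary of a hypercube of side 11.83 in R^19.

An n-cube has C(n,k)·2^(n-k) k-faces. Here C(19,6)·2^13 = 27132·8192 = 222265344.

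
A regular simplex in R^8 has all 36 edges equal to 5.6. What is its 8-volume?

Volume = 5.6^8 · √(9/2^8) / 8! ≈ 4.49764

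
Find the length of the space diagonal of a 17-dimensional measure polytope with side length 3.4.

||(3.4,3.4,...,3.4)|| = √(17)·3.4 ≈ 14.0186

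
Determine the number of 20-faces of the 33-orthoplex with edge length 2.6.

f_20(33-orthoplex) = 2^21 · (33 choose 21) = 744105852272640.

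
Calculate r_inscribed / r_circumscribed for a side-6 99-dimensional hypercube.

Ratio = (s/2)/(s√99/2) = 99^(-1/2) ≈ 0.100504.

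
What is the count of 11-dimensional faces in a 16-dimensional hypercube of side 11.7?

f_11(16-cube) = (16 choose 11) · 2^5 = 139776.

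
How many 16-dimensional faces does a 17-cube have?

Number of 16-faces = C(17,16) · 2^(17-16) = 17 · 2 = 34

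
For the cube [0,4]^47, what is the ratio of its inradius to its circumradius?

Ratio = (s/2)/(s√47/2) = 47^(-1/2) ≈ 0.145865.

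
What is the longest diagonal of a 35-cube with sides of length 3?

Diagonal = √35 · 3 ≈ 17.7482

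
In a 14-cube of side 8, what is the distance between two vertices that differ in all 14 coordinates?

d = √(8² + 8² + ... + 8²) [14 terms] = √(14·8²) = 8√14 ≈ 29.9333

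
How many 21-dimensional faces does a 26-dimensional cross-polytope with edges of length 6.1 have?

Each 21-face is the convex hull of 22 vertices, one chosen as ±e_i from each of 22 distinct axes: 2^22·C(26,22) = 62704844800.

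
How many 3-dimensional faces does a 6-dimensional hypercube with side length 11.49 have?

An n-cube has C(n,k)·2^(n-k) k-faces. Here C(6,3)·2^3 = 20·8 = 160.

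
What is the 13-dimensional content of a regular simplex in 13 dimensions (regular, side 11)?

For a regular n-simplex with edge a, V = (a^n / n!)·√((n+1)/2^n). With a=11, n=13: V ≈ 229.189.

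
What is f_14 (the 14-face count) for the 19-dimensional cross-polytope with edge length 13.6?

Each 14-face is the convex hull of 15 vertices, one chosen as ±e_i from each of 15 distinct axes: 2^15·C(19,15) = 127008768.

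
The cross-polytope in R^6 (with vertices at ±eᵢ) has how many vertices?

The 6-dimensional cross-polytope has 2n = 2·6 = 12 vertices.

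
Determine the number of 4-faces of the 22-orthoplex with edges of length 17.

Each 4-face is the convex hull of 5 vertices, one chosen as ±e_i from each of 5 distinct axes: 2^5·C(22,5) = 842688.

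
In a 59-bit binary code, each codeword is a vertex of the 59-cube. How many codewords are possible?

An n-cube has 2^n vertices; for n = 59 that is 2^59 = 576460752303423488.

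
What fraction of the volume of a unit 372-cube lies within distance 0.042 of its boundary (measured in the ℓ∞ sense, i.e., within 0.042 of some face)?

Shell fraction = 1 - (1-0.084)^372 ≈ 1 - 6.685e-15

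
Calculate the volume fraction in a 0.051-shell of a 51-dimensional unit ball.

V(inner)/V(outer) = ((1-0.051)/1)^51 ≈ 0.06928, so the shell fraction is 0.930725.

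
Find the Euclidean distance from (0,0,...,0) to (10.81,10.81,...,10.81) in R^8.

Diagonal = √8 · 10.81 ≈ 30.5753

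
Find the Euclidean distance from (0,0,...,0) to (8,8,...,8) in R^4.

The space diagonal of an n-cube of side s is s√n. Here 8·√4 = 16.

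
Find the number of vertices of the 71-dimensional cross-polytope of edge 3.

An n-cross-polytope has 2n vertices; here n = 71, giving 142.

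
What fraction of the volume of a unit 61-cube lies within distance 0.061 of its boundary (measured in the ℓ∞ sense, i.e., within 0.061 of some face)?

The inner cube has side 1-2·0.061 = 0.878 and volume (0.878)^61 ≈ 0.0003574, so the shell holds 0.999643 of the volume.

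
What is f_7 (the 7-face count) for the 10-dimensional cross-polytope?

Each 7-face is the convex hull of 8 vertices, one chosen as ±e_i from each of 8 distinct axes: 2^8·C(10,8) = 11520.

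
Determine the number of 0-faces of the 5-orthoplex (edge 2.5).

Each 0-face is the convex hull of 1 vertex, one chosen as ±e_i from each of 1 distinct axis: 2^1·C(5,1) = 10.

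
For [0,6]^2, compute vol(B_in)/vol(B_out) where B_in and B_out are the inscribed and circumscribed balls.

V_in/V_out = n^(-n/2) = 2^(-2/2) ≈ 0.5.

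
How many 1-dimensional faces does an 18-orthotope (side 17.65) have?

Number of 1-faces = C(18,1) · 2^(18-1) = 18 · 131072 = 2359296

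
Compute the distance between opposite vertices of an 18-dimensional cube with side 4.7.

The space diagonal of an n-cube of side s is s√n. Here 4.7·√18 ≈ 19.9404.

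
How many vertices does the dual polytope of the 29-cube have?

Number of vertices = 2n = 58.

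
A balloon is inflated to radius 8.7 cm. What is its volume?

The n-ball volume is π^(n/2)·r^n/Γ(n/2+1). With n=3, r=8.7: V ≈ 2758.33.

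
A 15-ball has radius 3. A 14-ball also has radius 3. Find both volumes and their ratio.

V_15(3) ≈ 5.47329e+06. V_14(3) ≈ 2.86626e+06. Ratio V_15/V_14 ≈ 1.91.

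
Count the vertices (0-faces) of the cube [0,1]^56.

An n-cube has 2^n vertices; for n = 56 that is 2^56 = 72057594037927936.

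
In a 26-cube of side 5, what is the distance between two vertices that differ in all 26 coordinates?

d = √(5² + 5² + ... + 5²) [26 terms] = √(26·5²) = 5√26 ≈ 25.4951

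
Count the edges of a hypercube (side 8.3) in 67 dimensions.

The 67-cube has n·2^(n-1) = 67·2^66 = 67·73786976294838206464 = 4943727411754159833088 edges.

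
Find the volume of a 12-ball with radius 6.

V = 15116544·π^6/5 ≈ 2.90658e+09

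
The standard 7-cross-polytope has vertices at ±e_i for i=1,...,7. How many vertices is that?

The 7-dimensional cross-polytope has 2n = 2·7 = 14 vertices.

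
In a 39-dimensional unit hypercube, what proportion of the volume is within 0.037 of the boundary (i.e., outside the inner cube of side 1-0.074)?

1 - (1 - 2·0.037)^39 = 1 - 0.926^39 ≈ 0.950131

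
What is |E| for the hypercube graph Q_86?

Number of 1-faces = C(86,1)·2^(86-1) = 86·38685626227668133590597632 = 3326963855579459488791396352.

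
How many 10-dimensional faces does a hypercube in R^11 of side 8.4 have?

An n-cube has C(n,k)·2^(n-k) k-faces. Here C(11,10)·2^1 = 11·2 = 22.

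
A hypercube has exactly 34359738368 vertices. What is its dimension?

Since 2^n = 34359738368, we have n = 35.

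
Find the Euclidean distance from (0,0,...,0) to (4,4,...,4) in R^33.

The space diagonal of an n-cube of side s is s√n. Here 4·√33 ≈ 22.9783.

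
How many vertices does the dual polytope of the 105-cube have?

Number of vertices = 2n = 210.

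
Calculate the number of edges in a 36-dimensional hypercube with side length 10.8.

Number of 1-faces = C(36,1)·2^(36-1) = 36·34359738368 = 1236950581248.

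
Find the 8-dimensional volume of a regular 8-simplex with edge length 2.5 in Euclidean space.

V = (2.5^8 / 8!) · √((8+1) / 2^8) ≈ 0.00709579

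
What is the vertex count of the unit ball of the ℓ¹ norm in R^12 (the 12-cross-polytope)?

Number of vertices = 2n = 24.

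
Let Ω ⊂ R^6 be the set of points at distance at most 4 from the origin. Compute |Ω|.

The n-ball volume is π^(n/2)·r^n/Γ(n/2+1). With n=6, r=4: V = 2048·π^3/3 ≈ 21167.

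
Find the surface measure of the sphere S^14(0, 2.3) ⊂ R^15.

S_15(2.3) = 2·π^(15/2)·(2.3)^14 / Γ(15/2) ≈ 663301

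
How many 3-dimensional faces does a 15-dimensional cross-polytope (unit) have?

Each 3-face is the convex hull of 4 vertices, one chosen as ±e_i from each of 4 distinct axes: 2^4·C(15,4) = 21840.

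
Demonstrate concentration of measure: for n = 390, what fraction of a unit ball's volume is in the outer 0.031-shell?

1 - (1-0.031)^390 ≈ 0.9999953626 ≈ 99.999536%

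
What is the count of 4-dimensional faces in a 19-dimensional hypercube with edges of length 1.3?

Number of 4-faces = C(19,4) · 2^(19-4) = 3876 · 32768 = 127008768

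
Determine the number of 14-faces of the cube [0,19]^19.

An n-cube has C(n,k)·2^(n-k) k-faces. Here C(19,14)·2^5 = 11628·32 = 372096.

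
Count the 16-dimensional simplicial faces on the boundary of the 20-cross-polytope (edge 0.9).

Number of 16-faces = 2^(16+1) · C(20,16+1) = 131072 · 1140 = 149422080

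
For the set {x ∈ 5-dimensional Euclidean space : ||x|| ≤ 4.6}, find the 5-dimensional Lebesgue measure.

The n-ball volume is π^(n/2)·r^n/Γ(n/2+1). With n=5, r=4.6: V ≈ 10841.5.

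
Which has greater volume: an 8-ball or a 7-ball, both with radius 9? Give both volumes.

V_8(9) ≈ 1.74714e+08. V_7(9) ≈ 2.25984e+07. The 8-ball is larger.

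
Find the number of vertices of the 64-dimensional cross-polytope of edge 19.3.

The vertices are ±e_1, ..., ±e_64, so there are 2·64 = 128.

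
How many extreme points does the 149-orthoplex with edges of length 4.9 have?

Number of vertices = 2n = 298.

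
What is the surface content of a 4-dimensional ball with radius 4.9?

S = n·V_n(r)/r = 4·V_4(4.9)/4.9 (volume-to-surface relation), giving 2322.3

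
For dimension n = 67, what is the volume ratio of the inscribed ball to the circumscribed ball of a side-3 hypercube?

V_in/V_out = n^(-n/2) = 67^(-67/2) ≈ 6.70647e-62.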